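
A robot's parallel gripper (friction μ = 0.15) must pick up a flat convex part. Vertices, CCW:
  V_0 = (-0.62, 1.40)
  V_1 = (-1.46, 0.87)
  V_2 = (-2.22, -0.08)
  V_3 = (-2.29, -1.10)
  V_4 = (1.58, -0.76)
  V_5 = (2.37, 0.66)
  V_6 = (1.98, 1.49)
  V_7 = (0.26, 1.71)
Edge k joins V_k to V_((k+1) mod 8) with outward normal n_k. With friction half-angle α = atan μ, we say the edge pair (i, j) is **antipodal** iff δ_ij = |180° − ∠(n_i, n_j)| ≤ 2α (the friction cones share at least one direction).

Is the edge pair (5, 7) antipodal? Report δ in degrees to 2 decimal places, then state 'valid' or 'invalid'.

α = atan 0.15 = 8.53°;  2α = 17.06°
edge 5: e_5 = (-0.39, +0.83);  n_5 = (+0.9051, +0.4253)
edge 7: e_7 = (-0.88, -0.31);  n_7 = (-0.3323, +0.9432)
∠(n_5, n_7) = 84.24°
δ = |180° − 84.24°| = 95.76°
95.76° > 2α = 17.06°  →  invalid

δ = 95.76°, invalid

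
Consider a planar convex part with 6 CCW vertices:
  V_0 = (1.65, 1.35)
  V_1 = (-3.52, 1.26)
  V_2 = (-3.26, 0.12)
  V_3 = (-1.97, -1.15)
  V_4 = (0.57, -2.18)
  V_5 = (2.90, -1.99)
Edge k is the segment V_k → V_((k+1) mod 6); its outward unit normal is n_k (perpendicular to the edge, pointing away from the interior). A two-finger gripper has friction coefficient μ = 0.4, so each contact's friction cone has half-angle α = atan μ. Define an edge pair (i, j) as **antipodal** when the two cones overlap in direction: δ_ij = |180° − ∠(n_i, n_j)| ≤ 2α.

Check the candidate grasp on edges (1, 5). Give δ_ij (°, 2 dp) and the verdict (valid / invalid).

δ = 7.67°, valid

α = atan 0.4 = 21.80°;  2α = 43.60°
edge 1: e_1 = (+0.26, -1.14);  n_1 = (-0.9750, -0.2224)
edge 5: e_5 = (-1.25, +3.34);  n_5 = (+0.9366, +0.3505)
∠(n_1, n_5) = 172.33°
δ = |180° − 172.33°| = 7.67°
7.67° ≤ 2α = 43.60°  →  valid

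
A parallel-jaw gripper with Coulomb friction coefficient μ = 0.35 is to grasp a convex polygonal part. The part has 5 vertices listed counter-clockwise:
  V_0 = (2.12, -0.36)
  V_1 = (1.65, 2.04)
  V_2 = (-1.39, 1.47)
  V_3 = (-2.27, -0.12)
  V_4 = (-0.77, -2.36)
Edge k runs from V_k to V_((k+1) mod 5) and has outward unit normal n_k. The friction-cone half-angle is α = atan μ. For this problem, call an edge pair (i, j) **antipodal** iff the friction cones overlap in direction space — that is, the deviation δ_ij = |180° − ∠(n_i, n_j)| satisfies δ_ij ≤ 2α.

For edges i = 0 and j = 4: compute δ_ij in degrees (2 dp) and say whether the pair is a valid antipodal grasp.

α = atan 0.35 = 19.29°;  2α = 38.58°
edge 0: e_0 = (-0.47, +2.40);  n_0 = (+0.9814, +0.1922)
edge 4: e_4 = (+2.89, +2.00);  n_4 = (+0.5691, -0.8223)
∠(n_0, n_4) = 66.40°
δ = |180° − 66.40°| = 113.60°
113.60° > 2α = 38.58°  →  invalid

δ = 113.60°, invalid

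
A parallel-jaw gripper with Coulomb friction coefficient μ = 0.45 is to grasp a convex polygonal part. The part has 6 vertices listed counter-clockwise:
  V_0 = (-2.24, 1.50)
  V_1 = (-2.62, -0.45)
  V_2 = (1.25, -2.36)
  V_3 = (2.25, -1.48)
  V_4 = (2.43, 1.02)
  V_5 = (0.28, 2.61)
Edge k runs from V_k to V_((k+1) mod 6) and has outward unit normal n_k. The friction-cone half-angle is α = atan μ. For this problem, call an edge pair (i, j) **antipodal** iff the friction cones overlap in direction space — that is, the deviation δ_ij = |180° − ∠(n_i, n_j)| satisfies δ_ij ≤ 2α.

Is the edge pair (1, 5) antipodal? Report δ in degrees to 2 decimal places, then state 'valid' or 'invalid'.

δ = 50.04°, invalid

α = atan 0.45 = 24.23°;  2α = 48.46°
edge 1: e_1 = (+3.87, -1.91);  n_1 = (-0.4426, -0.8967)
edge 5: e_5 = (-2.52, -1.11);  n_5 = (-0.4031, +0.9152)
∠(n_1, n_5) = 129.96°
δ = |180° − 129.96°| = 50.04°
50.04° > 2α = 48.46°  →  invalid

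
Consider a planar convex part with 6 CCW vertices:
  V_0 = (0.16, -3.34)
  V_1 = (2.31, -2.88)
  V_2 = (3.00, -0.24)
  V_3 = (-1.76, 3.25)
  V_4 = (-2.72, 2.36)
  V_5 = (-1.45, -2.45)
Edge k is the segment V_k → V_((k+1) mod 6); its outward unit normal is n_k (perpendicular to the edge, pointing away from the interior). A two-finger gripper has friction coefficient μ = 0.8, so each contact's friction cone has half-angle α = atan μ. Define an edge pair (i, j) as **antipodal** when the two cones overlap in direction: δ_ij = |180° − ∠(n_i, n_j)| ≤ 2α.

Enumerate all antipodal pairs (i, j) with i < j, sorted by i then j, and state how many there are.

count = 8; pairs: (0,2), (0,3), (1,3), (1,4), (1,5), (2,4), (2,5), (3,5)

α = atan 0.8 = 38.66°;  2α = 77.32°
n_0 = (+0.2092, -0.9779)
n_1 = (+0.9675, -0.2529)
n_2 = (+0.5913, +0.8065)
n_3 = (-0.6799, +0.7333)
n_4 = (-0.9669, -0.2553)
n_5 = (-0.4838, -0.8752)
  (0,1): δ = 116.72°  ·
  (0,2): δ = 48.33°  ✓
  (0,3): δ = 30.76°  ✓
  (0,4): δ = 92.71°  ·
  (0,5): δ = 138.99°  ·
  (1,2): δ = 111.60°  ·
  (1,3): δ = 32.52°  ✓
  (1,4): δ = 29.44°  ✓
  (1,5): δ = 75.71°  ✓
  (2,3): δ = 100.92°  ·
  (2,4): δ = 38.96°  ✓
  (2,5): δ = 7.32°  ✓
  (3,4): δ = 118.04°  ·
  (3,5): δ = 71.77°  ✓
  (4,5): δ = 133.72°  ·
antipodal pairs: 8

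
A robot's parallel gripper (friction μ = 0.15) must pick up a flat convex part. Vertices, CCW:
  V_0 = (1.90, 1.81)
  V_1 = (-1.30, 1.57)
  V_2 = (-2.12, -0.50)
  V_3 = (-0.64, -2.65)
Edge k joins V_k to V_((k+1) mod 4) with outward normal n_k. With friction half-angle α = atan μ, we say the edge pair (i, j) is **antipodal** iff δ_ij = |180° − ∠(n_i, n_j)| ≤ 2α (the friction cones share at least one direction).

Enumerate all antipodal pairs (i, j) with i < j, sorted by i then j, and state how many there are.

α = atan 0.15 = 8.53°;  2α = 17.06°
n_0 = (-0.0748, +0.9972)
n_1 = (-0.9297, +0.3683)
n_2 = (-0.8237, -0.5670)
n_3 = (+0.8690, -0.4949)
  (0,1): δ = 115.90°  ·
  (0,2): δ = 59.75°  ·
  (0,3): δ = 56.05°  ·
  (1,2): δ = 123.85°  ·
  (1,3): δ = 8.05°  ✓
  (2,3): δ = 64.20°  ·
antipodal pairs: 1

count = 1; pairs: (1,3)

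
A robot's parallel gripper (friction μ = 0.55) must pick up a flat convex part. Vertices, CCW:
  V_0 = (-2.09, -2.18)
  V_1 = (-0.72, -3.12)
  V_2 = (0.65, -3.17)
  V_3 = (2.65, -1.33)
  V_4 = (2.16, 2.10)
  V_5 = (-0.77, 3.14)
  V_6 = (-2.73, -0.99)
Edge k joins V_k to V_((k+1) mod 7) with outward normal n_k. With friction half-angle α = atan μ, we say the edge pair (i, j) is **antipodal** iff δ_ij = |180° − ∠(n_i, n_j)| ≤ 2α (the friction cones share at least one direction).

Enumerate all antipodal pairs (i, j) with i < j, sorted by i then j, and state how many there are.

count = 7; pairs: (0,3), (0,4), (1,4), (2,5), (3,5), (3,6), (4,6)

α = atan 0.55 = 28.81°;  2α = 57.62°
n_0 = (-0.5658, -0.8246)
n_1 = (-0.0365, -0.9993)
n_2 = (+0.6771, -0.7359)
n_3 = (+0.9899, +0.1414)
n_4 = (+0.3345, +0.9424)
n_5 = (-0.9034, +0.4287)
n_6 = (-0.8807, -0.4737)
  (0,1): δ = 147.63°  ·
  (0,2): δ = 102.93°  ·
  (0,3): δ = 47.41°  ✓
  (0,4): δ = 14.91°  ✓
  (0,5): δ = 99.07°  ·
  (0,6): δ = 152.73°  ·
  (1,2): δ = 135.30°  ·
  (1,3): δ = 79.78°  ·
  (1,4): δ = 17.45°  ✓
  (1,5): δ = 66.70°  ·
  (1,6): δ = 120.36°  ·
  (2,3): δ = 124.48°  ·
  (2,4): δ = 62.16°  ·
  (2,5): δ = 22.00°  ✓
  (2,6): δ = 75.66°  ·
  (3,4): δ = 117.67°  ·
  (3,5): δ = 33.52°  ✓
  (3,6): δ = 20.14°  ✓
  (4,5): δ = 95.85°  ·
  (4,6): δ = 42.19°  ✓
  (5,6): δ = 126.34°  ·
antipodal pairs: 7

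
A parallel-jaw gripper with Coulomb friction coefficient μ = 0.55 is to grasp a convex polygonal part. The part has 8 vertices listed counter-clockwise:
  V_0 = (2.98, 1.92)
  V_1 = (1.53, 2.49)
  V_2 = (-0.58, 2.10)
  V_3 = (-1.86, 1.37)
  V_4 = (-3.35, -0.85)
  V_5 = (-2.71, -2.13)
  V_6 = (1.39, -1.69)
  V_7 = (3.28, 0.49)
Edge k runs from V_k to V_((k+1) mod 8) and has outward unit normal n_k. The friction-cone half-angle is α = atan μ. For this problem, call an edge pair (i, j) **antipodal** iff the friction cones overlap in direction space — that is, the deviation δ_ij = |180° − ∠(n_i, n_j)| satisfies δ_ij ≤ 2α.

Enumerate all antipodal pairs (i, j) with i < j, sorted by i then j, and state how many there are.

count = 10; pairs: (0,4), (0,5), (1,5), (1,6), (2,5), (2,6), (3,5), (3,6), (3,7), (4,7)

α = atan 0.55 = 28.81°;  2α = 57.62°
n_0 = (+0.3659, +0.9307)
n_1 = (-0.1818, +0.9833)
n_2 = (-0.4954, +0.8687)
n_3 = (-0.8303, +0.5573)
n_4 = (-0.8944, -0.4472)
n_5 = (+0.1067, -0.9943)
n_6 = (+0.7556, -0.6551)
n_7 = (+0.9787, +0.2053)
  (0,1): δ = 148.07°  ·
  (0,2): δ = 128.84°  ·
  (0,3): δ = 102.41°  ·
  (0,4): δ = 41.97°  ✓
  (0,5): δ = 27.59°  ✓
  (0,6): δ = 70.54°  ·
  (0,7): δ = 123.31°  ·
  (1,2): δ = 160.78°  ·
  (1,3): δ = 134.34°  ·
  (1,4): δ = 73.91°  ·
  (1,5): δ = 4.35°  ✓
  (1,6): δ = 38.60°  ✓
  (1,7): δ = 91.38°  ·
  (2,3): δ = 153.57°  ·
  (2,4): δ = 93.13°  ·
  (2,5): δ = 23.57°  ✓
  (2,6): δ = 19.38°  ✓
  (2,7): δ = 72.15°  ·
  (3,4): δ = 119.57°  ·
  (3,5): δ = 50.01°  ✓
  (3,6): δ = 7.06°  ✓
  (3,7): δ = 45.72°  ✓
  (4,5): δ = 110.44°  ·
  (4,6): δ = 67.49°  ·
  (4,7): δ = 14.72°  ✓
  (5,6): δ = 137.05°  ·
  (5,7): δ = 84.28°  ·
  (6,7): δ = 127.23°  ·
antipodal pairs: 10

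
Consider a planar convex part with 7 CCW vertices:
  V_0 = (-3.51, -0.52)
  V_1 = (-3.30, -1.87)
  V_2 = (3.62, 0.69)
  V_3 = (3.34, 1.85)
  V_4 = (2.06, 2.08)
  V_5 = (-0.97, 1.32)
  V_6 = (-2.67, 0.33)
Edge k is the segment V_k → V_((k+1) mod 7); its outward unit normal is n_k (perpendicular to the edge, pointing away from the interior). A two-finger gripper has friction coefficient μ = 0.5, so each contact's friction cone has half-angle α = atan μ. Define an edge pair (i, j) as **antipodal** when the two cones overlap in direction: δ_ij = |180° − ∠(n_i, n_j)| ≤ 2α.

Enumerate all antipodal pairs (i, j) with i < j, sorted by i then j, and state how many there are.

α = atan 0.5 = 26.57°;  2α = 53.13°
n_0 = (-0.9881, -0.1537)
n_1 = (+0.3470, -0.9379)
n_2 = (+0.9721, +0.2346)
n_3 = (+0.1769, +0.9842)
n_4 = (-0.2433, +0.9700)
n_5 = (-0.5032, +0.8641)
n_6 = (-0.7113, +0.7029)
  (0,1): δ = 78.54°  ·
  (0,2): δ = 4.73°  ✓
  (0,3): δ = 70.97°  ·
  (0,4): δ = 95.24°  ·
  (0,5): δ = 111.37°  ·
  (0,6): δ = 126.50°  ·
  (1,2): δ = 96.73°  ·
  (1,3): δ = 30.49°  ✓
  (1,4): δ = 6.22°  ✓
  (1,5): δ = 9.91°  ✓
  (1,6): δ = 25.04°  ✓
  (2,3): δ = 113.76°  ·
  (2,4): δ = 89.49°  ·
  (2,5): δ = 73.36°  ·
  (2,6): δ = 58.23°  ·
  (3,4): δ = 155.73°  ·
  (3,5): δ = 139.60°  ·
  (3,6): δ = 124.47°  ·
  (4,5): δ = 163.87°  ·
  (4,6): δ = 148.74°  ·
  (5,6): δ = 164.88°  ·
antipodal pairs: 5

count = 5; pairs: (0,2), (1,3), (1,4), (1,5), (1,6)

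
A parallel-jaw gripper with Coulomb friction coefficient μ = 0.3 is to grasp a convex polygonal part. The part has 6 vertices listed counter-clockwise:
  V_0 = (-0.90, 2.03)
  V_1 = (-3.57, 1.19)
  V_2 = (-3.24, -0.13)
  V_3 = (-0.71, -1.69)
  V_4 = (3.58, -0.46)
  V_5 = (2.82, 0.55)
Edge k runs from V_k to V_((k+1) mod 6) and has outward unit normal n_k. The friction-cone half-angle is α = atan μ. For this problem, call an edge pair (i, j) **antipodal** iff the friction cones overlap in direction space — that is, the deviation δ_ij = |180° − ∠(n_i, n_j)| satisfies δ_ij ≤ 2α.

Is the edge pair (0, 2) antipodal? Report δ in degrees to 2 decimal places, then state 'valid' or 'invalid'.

δ = 49.12°, invalid

α = atan 0.3 = 16.70°;  2α = 33.40°
edge 0: e_0 = (-2.67, -0.84);  n_0 = (-0.3001, +0.9539)
edge 2: e_2 = (+2.53, -1.56);  n_2 = (-0.5248, -0.8512)
∠(n_0, n_2) = 130.88°
δ = |180° − 130.88°| = 49.12°
49.12° > 2α = 33.40°  →  invalid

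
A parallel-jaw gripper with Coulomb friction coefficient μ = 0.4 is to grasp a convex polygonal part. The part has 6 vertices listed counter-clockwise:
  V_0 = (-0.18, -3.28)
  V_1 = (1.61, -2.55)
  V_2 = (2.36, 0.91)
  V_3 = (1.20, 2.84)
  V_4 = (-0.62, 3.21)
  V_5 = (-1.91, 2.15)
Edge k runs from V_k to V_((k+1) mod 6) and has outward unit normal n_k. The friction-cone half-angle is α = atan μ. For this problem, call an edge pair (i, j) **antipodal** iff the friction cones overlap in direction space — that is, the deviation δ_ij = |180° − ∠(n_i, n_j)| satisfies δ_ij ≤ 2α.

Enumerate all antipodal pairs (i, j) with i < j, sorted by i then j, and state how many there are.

α = atan 0.4 = 21.80°;  2α = 43.60°
n_0 = (+0.3776, -0.9260)
n_1 = (+0.9773, -0.2118)
n_2 = (+0.8571, +0.5151)
n_3 = (+0.1992, +0.9800)
n_4 = (-0.6349, +0.7726)
n_5 = (-0.9528, -0.3036)
  (0,1): δ = 124.42°  ·
  (0,2): δ = 81.18°  ·
  (0,3): δ = 33.68°  ✓
  (0,4): δ = 17.22°  ✓
  (0,5): δ = 85.49°  ·
  (1,2): δ = 136.76°  ·
  (1,3): δ = 89.26°  ·
  (1,4): δ = 38.36°  ✓
  (1,5): δ = 29.90°  ✓
  (2,3): δ = 132.50°  ·
  (2,4): δ = 81.60°  ·
  (2,5): δ = 13.34°  ✓
  (3,4): δ = 129.10°  ·
  (3,5): δ = 60.84°  ·
  (4,5): δ = 111.74°  ·
antipodal pairs: 5

count = 5; pairs: (0,3), (0,4), (1,4), (1,5), (2,5)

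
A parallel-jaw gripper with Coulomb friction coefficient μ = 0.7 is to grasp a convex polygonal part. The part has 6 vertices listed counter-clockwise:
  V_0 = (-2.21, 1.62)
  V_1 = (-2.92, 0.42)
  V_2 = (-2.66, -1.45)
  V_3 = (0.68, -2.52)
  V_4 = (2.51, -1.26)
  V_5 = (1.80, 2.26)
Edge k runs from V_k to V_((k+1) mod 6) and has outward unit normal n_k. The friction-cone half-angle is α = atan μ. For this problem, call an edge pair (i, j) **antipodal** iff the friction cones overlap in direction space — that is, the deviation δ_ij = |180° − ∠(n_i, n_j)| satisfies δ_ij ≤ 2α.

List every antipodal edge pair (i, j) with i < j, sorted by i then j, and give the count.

α = atan 0.7 = 34.99°;  2α = 69.98°
n_0 = (-0.8606, +0.5092)
n_1 = (-0.9905, -0.1377)
n_2 = (-0.3051, -0.9523)
n_3 = (+0.5671, -0.8236)
n_4 = (+0.9803, +0.1977)
n_5 = (-0.1576, +0.9875)
  (0,1): δ = 141.47°  ·
  (0,2): δ = 77.15°  ·
  (0,3): δ = 24.84°  ✓
  (0,4): δ = 42.02°  ✓
  (0,5): δ = 129.68°  ·
  (1,2): δ = 115.68°  ·
  (1,3): δ = 63.37°  ✓
  (1,4): δ = 3.49°  ✓
  (1,5): δ = 91.15°  ·
  (2,3): δ = 127.69°  ·
  (2,4): δ = 60.83°  ✓
  (2,5): δ = 26.83°  ✓
  (3,4): δ = 113.14°  ·
  (3,5): δ = 25.48°  ✓
  (4,5): δ = 92.34°  ·
antipodal pairs: 7

count = 7; pairs: (0,3), (0,4), (1,3), (1,4), (2,4), (2,5), (3,5)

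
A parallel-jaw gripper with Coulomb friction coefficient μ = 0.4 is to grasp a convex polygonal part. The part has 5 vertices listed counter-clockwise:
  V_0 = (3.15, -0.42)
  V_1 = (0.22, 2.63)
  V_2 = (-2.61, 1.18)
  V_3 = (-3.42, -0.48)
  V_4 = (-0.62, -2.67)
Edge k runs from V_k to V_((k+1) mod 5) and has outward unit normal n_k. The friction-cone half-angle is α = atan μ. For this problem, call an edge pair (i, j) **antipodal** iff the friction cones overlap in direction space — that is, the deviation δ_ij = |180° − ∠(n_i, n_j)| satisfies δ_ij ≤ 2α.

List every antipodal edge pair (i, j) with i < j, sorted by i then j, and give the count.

count = 3; pairs: (0,3), (1,4), (2,4)

α = atan 0.4 = 21.80°;  2α = 43.60°
n_0 = (+0.7212, +0.6928)
n_1 = (-0.4560, +0.8900)
n_2 = (-0.8987, +0.4385)
n_3 = (-0.6161, -0.7877)
n_4 = (+0.5125, -0.8587)
  (0,1): δ = 106.72°  ·
  (0,2): δ = 69.86°  ·
  (0,3): δ = 8.12°  ✓
  (0,4): δ = 76.98°  ·
  (1,2): δ = 143.14°  ·
  (1,3): δ = 65.16°  ·
  (1,4): δ = 3.70°  ✓
  (2,3): δ = 102.02°  ·
  (2,4): δ = 33.16°  ✓
  (3,4): δ = 111.14°  ·
antipodal pairs: 3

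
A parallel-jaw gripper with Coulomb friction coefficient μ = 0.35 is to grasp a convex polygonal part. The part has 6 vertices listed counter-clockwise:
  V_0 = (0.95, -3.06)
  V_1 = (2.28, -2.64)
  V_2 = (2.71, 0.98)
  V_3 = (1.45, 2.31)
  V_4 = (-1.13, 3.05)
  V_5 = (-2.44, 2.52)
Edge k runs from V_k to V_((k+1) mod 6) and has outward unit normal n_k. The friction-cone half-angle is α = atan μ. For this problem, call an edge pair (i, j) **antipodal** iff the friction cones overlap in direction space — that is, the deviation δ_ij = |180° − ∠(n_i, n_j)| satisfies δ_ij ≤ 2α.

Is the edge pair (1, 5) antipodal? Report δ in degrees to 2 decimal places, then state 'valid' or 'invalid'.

δ = 38.05°, valid

α = atan 0.35 = 19.29°;  2α = 38.58°
edge 1: e_1 = (+0.43, +3.62);  n_1 = (+0.9930, -0.1180)
edge 5: e_5 = (+3.39, -5.58);  n_5 = (-0.8546, -0.5192)
∠(n_1, n_5) = 141.95°
δ = |180° − 141.95°| = 38.05°
38.05° ≤ 2α = 38.58°  →  valid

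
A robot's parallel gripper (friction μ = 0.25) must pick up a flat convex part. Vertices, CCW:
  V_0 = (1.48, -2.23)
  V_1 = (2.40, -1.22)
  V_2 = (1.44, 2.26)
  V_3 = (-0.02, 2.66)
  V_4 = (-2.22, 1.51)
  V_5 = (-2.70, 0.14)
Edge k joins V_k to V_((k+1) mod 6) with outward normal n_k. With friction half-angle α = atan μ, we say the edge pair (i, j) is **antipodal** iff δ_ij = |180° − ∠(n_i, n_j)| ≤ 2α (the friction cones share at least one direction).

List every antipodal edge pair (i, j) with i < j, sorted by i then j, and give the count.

count = 3; pairs: (0,3), (0,4), (2,5)

α = atan 0.25 = 14.04°;  2α = 28.07°
n_0 = (+0.7393, -0.6734)
n_1 = (+0.9640, +0.2659)
n_2 = (+0.2642, +0.9645)
n_3 = (-0.4633, +0.8862)
n_4 = (-0.9438, +0.3307)
n_5 = (-0.4932, -0.8699)
  (0,1): δ = 122.25°  ·
  (0,2): δ = 62.99°  ·
  (0,3): δ = 20.07°  ✓
  (0,4): δ = 23.02°  ✓
  (0,5): δ = 102.78°  ·
  (1,2): δ = 120.74°  ·
  (1,3): δ = 77.82°  ·
  (1,4): δ = 34.73°  ·
  (1,5): δ = 45.03°  ·
  (2,3): δ = 137.08°  ·
  (2,4): δ = 93.99°  ·
  (2,5): δ = 14.23°  ✓
  (3,4): δ = 136.91°  ·
  (3,5): δ = 57.15°  ·
  (4,5): δ = 100.24°  ·
antipodal pairs: 3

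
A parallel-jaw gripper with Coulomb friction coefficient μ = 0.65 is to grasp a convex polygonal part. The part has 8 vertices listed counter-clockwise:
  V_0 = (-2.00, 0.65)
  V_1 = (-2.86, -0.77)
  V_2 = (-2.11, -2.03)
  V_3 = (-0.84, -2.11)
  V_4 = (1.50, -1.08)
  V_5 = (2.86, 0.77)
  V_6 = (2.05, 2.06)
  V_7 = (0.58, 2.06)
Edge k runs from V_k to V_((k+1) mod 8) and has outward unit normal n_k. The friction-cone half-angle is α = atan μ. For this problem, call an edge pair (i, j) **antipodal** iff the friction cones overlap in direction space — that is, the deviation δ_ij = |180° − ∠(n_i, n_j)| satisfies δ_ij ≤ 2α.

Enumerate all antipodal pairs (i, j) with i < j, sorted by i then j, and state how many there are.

α = atan 0.65 = 33.02°;  2α = 66.05°
n_0 = (-0.8554, +0.5180)
n_1 = (-0.8593, -0.5115)
n_2 = (-0.0629, -0.9980)
n_3 = (+0.4029, -0.9153)
n_4 = (+0.8057, -0.5923)
n_5 = (+0.8469, +0.5318)
n_6 = (+0.0000, +1.0000)
n_7 = (-0.4796, +0.8775)
  (0,1): δ = 118.04°  ·
  (0,2): δ = 62.40°  ✓
  (0,3): δ = 35.04°  ✓
  (0,4): δ = 5.12°  ✓
  (0,5): δ = 63.33°  ✓
  (0,6): δ = 121.20°  ·
  (0,7): δ = 149.86°  ·
  (1,2): δ = 124.37°  ·
  (1,3): δ = 97.01°  ·
  (1,4): δ = 67.08°  ·
  (1,5): δ = 1.36°  ✓
  (1,6): δ = 59.24°  ✓
  (1,7): δ = 87.89°  ·
  (2,3): δ = 152.64°  ·
  (2,4): δ = 122.72°  ·
  (2,5): δ = 54.27°  ✓
  (2,6): δ = 3.60°  ✓
  (2,7): δ = 32.26°  ✓
  (3,4): δ = 150.08°  ·
  (3,5): δ = 81.63°  ·
  (3,6): δ = 23.76°  ✓
  (3,7): δ = 4.90°  ✓
  (4,5): δ = 111.55°  ·
  (4,6): δ = 53.68°  ✓
  (4,7): δ = 25.02°  ✓
  (5,6): δ = 122.12°  ·
  (5,7): δ = 93.47°  ·
  (6,7): δ = 151.34°  ·
antipodal pairs: 13

count = 13; pairs: (0,2), (0,3), (0,4), (0,5), (1,5), (1,6), (2,5), (2,6), (2,7), (3,6), (3,7), (4,6), (4,7)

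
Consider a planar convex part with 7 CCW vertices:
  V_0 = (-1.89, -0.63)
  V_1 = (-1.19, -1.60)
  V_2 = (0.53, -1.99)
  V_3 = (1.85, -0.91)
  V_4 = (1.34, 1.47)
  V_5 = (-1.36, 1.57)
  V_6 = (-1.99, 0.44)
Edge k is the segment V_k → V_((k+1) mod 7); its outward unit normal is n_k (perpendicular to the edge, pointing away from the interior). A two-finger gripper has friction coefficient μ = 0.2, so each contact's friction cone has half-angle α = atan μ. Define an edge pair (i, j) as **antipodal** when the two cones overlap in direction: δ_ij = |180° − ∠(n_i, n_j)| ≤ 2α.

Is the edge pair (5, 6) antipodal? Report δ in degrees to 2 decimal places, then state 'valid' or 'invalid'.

α = atan 0.2 = 11.31°;  2α = 22.62°
edge 5: e_5 = (-0.63, -1.13);  n_5 = (-0.8734, +0.4870)
edge 6: e_6 = (+0.10, -1.07);  n_6 = (-0.9957, -0.0931)
∠(n_5, n_6) = 34.48°
δ = |180° − 34.48°| = 145.52°
145.52° > 2α = 22.62°  →  invalid

δ = 145.52°, invalid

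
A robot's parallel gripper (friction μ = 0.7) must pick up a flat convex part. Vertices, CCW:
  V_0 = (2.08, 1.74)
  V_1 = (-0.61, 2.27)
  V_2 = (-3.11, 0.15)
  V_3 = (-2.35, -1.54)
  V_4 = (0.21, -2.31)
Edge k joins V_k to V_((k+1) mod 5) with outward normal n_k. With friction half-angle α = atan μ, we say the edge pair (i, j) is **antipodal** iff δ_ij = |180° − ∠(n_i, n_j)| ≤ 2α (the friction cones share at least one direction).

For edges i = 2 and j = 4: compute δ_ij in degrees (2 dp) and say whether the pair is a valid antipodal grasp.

α = atan 0.7 = 34.99°;  2α = 69.98°
edge 2: e_2 = (+0.76, -1.69);  n_2 = (-0.9120, -0.4101)
edge 4: e_4 = (+1.87, +4.05);  n_4 = (+0.9079, -0.4192)
∠(n_2, n_4) = 131.00°
δ = |180° − 131.00°| = 49.00°
49.00° ≤ 2α = 69.98°  →  valid

δ = 49.00°, valid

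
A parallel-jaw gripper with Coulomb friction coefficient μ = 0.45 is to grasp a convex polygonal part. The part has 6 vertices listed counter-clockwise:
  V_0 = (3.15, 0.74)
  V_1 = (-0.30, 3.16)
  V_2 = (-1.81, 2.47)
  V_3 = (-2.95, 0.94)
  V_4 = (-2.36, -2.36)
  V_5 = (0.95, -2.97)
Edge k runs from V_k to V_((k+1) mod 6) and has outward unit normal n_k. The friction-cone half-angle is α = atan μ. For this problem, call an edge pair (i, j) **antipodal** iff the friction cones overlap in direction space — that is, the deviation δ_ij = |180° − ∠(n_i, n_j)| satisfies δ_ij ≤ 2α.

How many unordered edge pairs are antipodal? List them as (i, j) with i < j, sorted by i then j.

α = atan 0.45 = 24.23°;  2α = 48.46°
n_0 = (+0.5743, +0.8187)
n_1 = (-0.4156, +0.9095)
n_2 = (-0.8019, +0.5975)
n_3 = (-0.9844, -0.1760)
n_4 = (-0.1812, -0.9834)
n_5 = (+0.8601, -0.5101)
  (0,1): δ = 120.39°  ·
  (0,2): δ = 91.64°  ·
  (0,3): δ = 44.82°  ✓
  (0,4): δ = 24.61°  ✓
  (0,5): δ = 94.38°  ·
  (1,2): δ = 151.25°  ·
  (1,3): δ = 104.42°  ·
  (1,4): δ = 35.00°  ✓
  (1,5): δ = 34.77°  ✓
  (2,3): δ = 133.17°  ·
  (2,4): δ = 63.75°  ·
  (2,5): δ = 6.02°  ✓
  (3,4): δ = 110.58°  ·
  (3,5): δ = 40.80°  ✓
  (4,5): δ = 110.23°  ·
antipodal pairs: 6

count = 6; pairs: (0,3), (0,4), (1,4), (1,5), (2,5), (3,5)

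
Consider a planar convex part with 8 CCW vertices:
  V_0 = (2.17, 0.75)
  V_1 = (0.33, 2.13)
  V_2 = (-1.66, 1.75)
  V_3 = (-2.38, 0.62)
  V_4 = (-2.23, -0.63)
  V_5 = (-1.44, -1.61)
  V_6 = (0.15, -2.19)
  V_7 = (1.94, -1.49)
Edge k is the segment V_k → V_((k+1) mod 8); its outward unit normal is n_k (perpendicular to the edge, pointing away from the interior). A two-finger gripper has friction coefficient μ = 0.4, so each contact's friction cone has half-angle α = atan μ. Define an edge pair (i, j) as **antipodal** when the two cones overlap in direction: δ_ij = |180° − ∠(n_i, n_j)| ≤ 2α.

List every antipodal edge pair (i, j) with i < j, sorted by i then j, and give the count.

α = atan 0.4 = 21.80°;  2α = 43.60°
n_0 = (+0.6000, +0.8000)
n_1 = (-0.1876, +0.9823)
n_2 = (-0.8434, +0.5374)
n_3 = (-0.9929, -0.1191)
n_4 = (-0.7785, -0.6276)
n_5 = (-0.3427, -0.9394)
n_6 = (+0.3642, -0.9313)
n_7 = (+0.9948, -0.1021)
  (0,1): δ = 132.32°  ·
  (0,2): δ = 85.63°  ·
  (0,3): δ = 46.29°  ·
  (0,4): δ = 14.26°  ✓
  (0,5): δ = 16.83°  ✓
  (0,6): δ = 58.23°  ·
  (0,7): δ = 121.01°  ·
  (1,2): δ = 133.31°  ·
  (1,3): δ = 93.97°  ·
  (1,4): δ = 61.94°  ·
  (1,5): δ = 30.85°  ✓
  (1,6): δ = 10.55°  ✓
  (1,7): δ = 73.33°  ·
  (2,3): δ = 140.65°  ·
  (2,4): δ = 108.62°  ·
  (2,5): δ = 77.54°  ·
  (2,6): δ = 36.14°  ✓
  (2,7): δ = 26.64°  ✓
  (3,4): δ = 147.97°  ·
  (3,5): δ = 116.88°  ·
  (3,6): δ = 75.48°  ·
  (3,7): δ = 12.71°  ✓
  (4,5): δ = 148.91°  ·
  (4,6): δ = 107.51°  ·
  (4,7): δ = 44.74°  ·
  (5,6): δ = 138.60°  ·
  (5,7): δ = 75.82°  ·
  (6,7): δ = 117.22°  ·
antipodal pairs: 7

count = 7; pairs: (0,4), (0,5), (1,5), (1,6), (2,6), (2,7), (3,7)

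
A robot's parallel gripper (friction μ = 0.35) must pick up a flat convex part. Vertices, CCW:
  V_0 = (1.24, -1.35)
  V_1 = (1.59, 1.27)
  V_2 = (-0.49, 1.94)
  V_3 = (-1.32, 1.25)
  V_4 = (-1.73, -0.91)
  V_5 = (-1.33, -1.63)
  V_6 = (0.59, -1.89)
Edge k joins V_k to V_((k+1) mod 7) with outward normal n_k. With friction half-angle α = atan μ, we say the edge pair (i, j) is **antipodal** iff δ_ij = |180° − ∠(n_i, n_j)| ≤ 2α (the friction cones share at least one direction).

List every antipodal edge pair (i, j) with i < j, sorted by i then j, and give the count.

count = 4; pairs: (0,3), (0,4), (1,5), (2,6)

α = atan 0.35 = 19.29°;  2α = 38.58°
n_0 = (+0.9912, -0.1324)
n_1 = (+0.3066, +0.9518)
n_2 = (-0.6393, +0.7690)
n_3 = (-0.9825, +0.1865)
n_4 = (-0.8742, -0.4856)
n_5 = (-0.1342, -0.9910)
n_6 = (+0.6390, -0.7692)
  (0,1): δ = 100.25°  ·
  (0,2): δ = 42.65°  ·
  (0,3): δ = 3.14°  ✓
  (0,4): δ = 36.66°  ✓
  (0,5): δ = 89.90°  ·
  (0,6): δ = 137.33°  ·
  (1,2): δ = 122.41°  ·
  (1,3): δ = 82.89°  ·
  (1,4): δ = 43.09°  ·
  (1,5): δ = 10.14°  ✓
  (1,6): δ = 57.57°  ·
  (2,3): δ = 140.49°  ·
  (2,4): δ = 100.68°  ·
  (2,5): δ = 47.45°  ·
  (2,6): δ = 0.02°  ✓
  (3,4): δ = 140.20°  ·
  (3,5): δ = 86.96°  ·
  (3,6): δ = 39.53°  ·
  (4,5): δ = 126.77°  ·
  (4,6): δ = 79.34°  ·
  (5,6): δ = 132.57°  ·
antipodal pairs: 4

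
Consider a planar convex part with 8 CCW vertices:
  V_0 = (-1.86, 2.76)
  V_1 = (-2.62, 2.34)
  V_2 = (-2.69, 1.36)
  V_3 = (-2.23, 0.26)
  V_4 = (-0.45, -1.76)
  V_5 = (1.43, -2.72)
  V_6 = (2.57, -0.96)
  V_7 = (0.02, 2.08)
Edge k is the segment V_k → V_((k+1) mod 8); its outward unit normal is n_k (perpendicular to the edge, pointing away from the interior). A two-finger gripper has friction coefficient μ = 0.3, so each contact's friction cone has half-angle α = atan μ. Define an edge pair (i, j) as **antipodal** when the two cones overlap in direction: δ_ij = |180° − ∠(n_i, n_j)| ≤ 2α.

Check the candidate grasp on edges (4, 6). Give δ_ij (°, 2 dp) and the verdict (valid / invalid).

α = atan 0.3 = 16.70°;  2α = 33.40°
edge 4: e_4 = (+1.88, -0.96);  n_4 = (-0.4548, -0.8906)
edge 6: e_6 = (-2.55, +3.04);  n_6 = (+0.7662, +0.6427)
∠(n_4, n_6) = 157.04°
δ = |180° − 157.04°| = 22.96°
22.96° ≤ 2α = 33.40°  →  valid

δ = 22.96°, valid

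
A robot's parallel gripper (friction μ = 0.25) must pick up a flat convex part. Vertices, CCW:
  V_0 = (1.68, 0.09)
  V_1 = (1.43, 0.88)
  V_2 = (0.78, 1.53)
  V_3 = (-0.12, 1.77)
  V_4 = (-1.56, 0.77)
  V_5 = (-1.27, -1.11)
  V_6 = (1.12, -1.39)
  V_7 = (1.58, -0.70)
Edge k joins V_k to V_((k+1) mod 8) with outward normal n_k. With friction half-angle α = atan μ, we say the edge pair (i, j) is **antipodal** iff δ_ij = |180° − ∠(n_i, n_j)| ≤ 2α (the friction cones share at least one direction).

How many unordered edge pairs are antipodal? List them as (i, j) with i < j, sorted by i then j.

α = atan 0.25 = 14.04°;  2α = 28.07°
n_0 = (+0.9534, +0.3017)
n_1 = (+0.7071, +0.7071)
n_2 = (+0.2577, +0.9662)
n_3 = (-0.5704, +0.8214)
n_4 = (-0.9883, -0.1525)
n_5 = (-0.1164, -0.9932)
n_6 = (+0.8321, -0.5547)
n_7 = (+0.9921, -0.1256)
  (0,1): δ = 152.56°  ·
  (0,2): δ = 122.49°  ·
  (0,3): δ = 72.78°  ·
  (0,4): δ = 8.79°  ✓
  (0,5): δ = 65.76°  ·
  (0,6): δ = 128.75°  ·
  (0,7): δ = 155.23°  ·
  (1,2): δ = 149.93°  ·
  (1,3): δ = 100.22°  ·
  (1,4): δ = 36.23°  ·
  (1,5): δ = 38.32°  ·
  (1,6): δ = 101.31°  ·
  (1,7): δ = 127.79°  ·
  (2,3): δ = 130.29°  ·
  (2,4): δ = 66.30°  ·
  (2,5): δ = 8.25°  ✓
  (2,6): δ = 71.24°  ·
  (2,7): δ = 97.72°  ·
  (3,4): δ = 116.01°  ·
  (3,5): δ = 41.46°  ·
  (3,6): δ = 21.53°  ✓
  (3,7): δ = 48.01°  ·
  (4,5): δ = 105.45°  ·
  (4,6): δ = 42.46°  ·
  (4,7): δ = 15.98°  ✓
  (5,6): δ = 117.01°  ·
  (5,7): δ = 90.53°  ·
  (6,7): δ = 153.52°  ·
antipodal pairs: 4

count = 4; pairs: (0,4), (2,5), (3,6), (4,7)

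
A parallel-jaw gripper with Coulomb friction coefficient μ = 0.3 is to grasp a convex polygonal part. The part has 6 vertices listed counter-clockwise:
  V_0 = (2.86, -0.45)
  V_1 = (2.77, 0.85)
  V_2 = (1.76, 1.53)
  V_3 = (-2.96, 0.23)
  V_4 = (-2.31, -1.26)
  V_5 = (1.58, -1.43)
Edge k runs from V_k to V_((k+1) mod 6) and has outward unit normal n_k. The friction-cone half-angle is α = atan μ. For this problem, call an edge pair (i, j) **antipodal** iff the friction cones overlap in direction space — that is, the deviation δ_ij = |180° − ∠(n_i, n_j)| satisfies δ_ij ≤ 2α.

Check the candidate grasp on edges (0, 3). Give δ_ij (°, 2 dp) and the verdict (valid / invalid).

α = atan 0.3 = 16.70°;  2α = 33.40°
edge 0: e_0 = (-0.09, +1.30);  n_0 = (+0.9976, +0.0691)
edge 3: e_3 = (+0.65, -1.49);  n_3 = (-0.9166, -0.3999)
∠(n_0, n_3) = 160.39°
δ = |180° − 160.39°| = 19.61°
19.61° ≤ 2α = 33.40°  →  valid

δ = 19.61°, valid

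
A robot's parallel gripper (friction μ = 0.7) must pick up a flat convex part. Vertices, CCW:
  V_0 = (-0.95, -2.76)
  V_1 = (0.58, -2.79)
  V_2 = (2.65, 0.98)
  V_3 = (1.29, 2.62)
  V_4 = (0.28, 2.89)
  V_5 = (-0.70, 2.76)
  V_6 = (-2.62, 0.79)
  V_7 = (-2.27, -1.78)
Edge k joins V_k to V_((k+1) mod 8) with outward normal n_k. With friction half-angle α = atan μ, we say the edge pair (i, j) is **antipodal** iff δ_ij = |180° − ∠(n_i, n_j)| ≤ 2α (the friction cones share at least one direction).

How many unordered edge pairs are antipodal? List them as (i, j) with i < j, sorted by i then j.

α = atan 0.7 = 34.99°;  2α = 69.98°
n_0 = (-0.0196, -0.9998)
n_1 = (+0.8766, -0.4813)
n_2 = (+0.7698, +0.6383)
n_3 = (+0.2583, +0.9661)
n_4 = (-0.1315, +0.9913)
n_5 = (-0.7161, +0.6980)
n_6 = (-0.9909, -0.1349)
n_7 = (-0.5961, -0.8029)
  (0,1): δ = 117.65°  ·
  (0,2): δ = 49.21°  ✓
  (0,3): δ = 13.84°  ✓
  (0,4): δ = 8.68°  ✓
  (0,5): δ = 46.86°  ✓
  (0,6): δ = 98.88°  ·
  (0,7): δ = 144.53°  ·
  (1,2): δ = 111.56°  ·
  (1,3): δ = 76.20°  ·
  (1,4): δ = 53.67°  ✓
  (1,5): δ = 15.49°  ✓
  (1,6): δ = 36.53°  ✓
  (1,7): δ = 82.18°  ·
  (2,3): δ = 144.63°  ·
  (2,4): δ = 122.11°  ·
  (2,5): δ = 83.93°  ·
  (2,6): δ = 31.91°  ✓
  (2,7): δ = 13.74°  ✓
  (3,4): δ = 157.48°  ·
  (3,5): δ = 119.30°  ·
  (3,6): δ = 67.28°  ✓
  (3,7): δ = 21.62°  ✓
  (4,5): δ = 141.82°  ·
  (4,6): δ = 89.80°  ·
  (4,7): δ = 44.15°  ✓
  (5,6): δ = 127.98°  ·
  (5,7): δ = 82.33°  ·
  (6,7): δ = 134.35°  ·
antipodal pairs: 12

count = 12; pairs: (0,2), (0,3), (0,4), (0,5), (1,4), (1,5), (1,6), (2,6), (2,7), (3,6), (3,7), (4,7)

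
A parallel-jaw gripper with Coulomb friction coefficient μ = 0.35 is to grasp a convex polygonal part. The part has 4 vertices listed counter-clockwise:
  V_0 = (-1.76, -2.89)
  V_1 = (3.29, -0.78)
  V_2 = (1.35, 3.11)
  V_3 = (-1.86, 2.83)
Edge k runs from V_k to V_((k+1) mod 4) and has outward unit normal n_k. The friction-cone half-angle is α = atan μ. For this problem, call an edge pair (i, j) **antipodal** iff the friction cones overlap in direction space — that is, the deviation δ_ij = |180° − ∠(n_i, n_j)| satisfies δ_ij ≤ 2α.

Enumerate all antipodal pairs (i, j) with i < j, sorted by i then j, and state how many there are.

count = 2; pairs: (0,2), (1,3)

α = atan 0.35 = 19.29°;  2α = 38.58°
n_0 = (+0.3855, -0.9227)
n_1 = (+0.8949, +0.4463)
n_2 = (-0.0869, +0.9962)
n_3 = (-0.9998, -0.0175)
  (0,1): δ = 86.17°  ·
  (0,2): δ = 17.69°  ✓
  (0,3): δ = 68.33°  ·
  (1,2): δ = 111.52°  ·
  (1,3): δ = 25.50°  ✓
  (2,3): δ = 93.98°  ·
antipodal pairs: 2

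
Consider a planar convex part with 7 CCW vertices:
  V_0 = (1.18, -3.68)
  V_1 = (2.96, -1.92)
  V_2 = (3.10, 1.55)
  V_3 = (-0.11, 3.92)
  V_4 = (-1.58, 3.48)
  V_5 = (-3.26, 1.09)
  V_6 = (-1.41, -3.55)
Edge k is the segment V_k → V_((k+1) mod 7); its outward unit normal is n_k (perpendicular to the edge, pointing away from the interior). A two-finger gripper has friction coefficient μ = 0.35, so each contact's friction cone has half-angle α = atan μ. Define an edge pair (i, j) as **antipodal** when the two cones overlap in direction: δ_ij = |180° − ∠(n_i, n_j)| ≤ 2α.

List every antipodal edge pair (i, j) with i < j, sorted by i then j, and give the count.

count = 7; pairs: (0,3), (0,4), (1,4), (1,5), (2,5), (2,6), (3,6)

α = atan 0.35 = 19.29°;  2α = 38.58°
n_0 = (+0.7031, -0.7111)
n_1 = (+0.9992, -0.0403)
n_2 = (+0.5940, +0.8045)
n_3 = (-0.2867, +0.9580)
n_4 = (-0.8181, +0.5751)
n_5 = (-0.9289, -0.3704)
n_6 = (-0.0501, -0.9987)
  (0,1): δ = 136.99°  ·
  (0,2): δ = 81.12°  ·
  (0,3): δ = 28.01°  ✓
  (0,4): δ = 10.22°  ✓
  (0,5): δ = 67.06°  ·
  (0,6): δ = 132.45°  ·
  (1,2): δ = 124.13°  ·
  (1,3): δ = 71.03°  ·
  (1,4): δ = 32.79°  ✓
  (1,5): δ = 24.05°  ✓
  (1,6): δ = 89.44°  ·
  (2,3): δ = 126.90°  ·
  (2,4): δ = 88.67°  ·
  (2,5): δ = 31.82°  ✓
  (2,6): δ = 33.57°  ✓
  (3,4): δ = 141.77°  ·
  (3,5): δ = 84.93°  ·
  (3,6): δ = 19.54°  ✓
  (4,5): δ = 123.16°  ·
  (4,6): δ = 57.77°  ·
  (5,6): δ = 114.61°  ·
antipodal pairs: 7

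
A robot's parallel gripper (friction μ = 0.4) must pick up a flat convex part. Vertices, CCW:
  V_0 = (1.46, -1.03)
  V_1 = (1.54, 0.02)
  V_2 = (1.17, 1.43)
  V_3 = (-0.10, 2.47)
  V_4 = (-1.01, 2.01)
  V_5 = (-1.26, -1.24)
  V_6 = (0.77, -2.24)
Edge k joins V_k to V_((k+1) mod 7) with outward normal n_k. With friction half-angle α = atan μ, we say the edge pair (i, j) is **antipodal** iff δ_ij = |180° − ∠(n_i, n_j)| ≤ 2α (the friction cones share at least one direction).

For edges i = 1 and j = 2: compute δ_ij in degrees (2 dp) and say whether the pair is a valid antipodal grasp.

δ = 144.02°, invalid

α = atan 0.4 = 21.80°;  2α = 43.60°
edge 1: e_1 = (-0.37, +1.41);  n_1 = (+0.9673, +0.2538)
edge 2: e_2 = (-1.27, +1.04);  n_2 = (+0.6336, +0.7737)
∠(n_1, n_2) = 35.98°
δ = |180° − 35.98°| = 144.02°
144.02° > 2α = 43.60°  →  invalid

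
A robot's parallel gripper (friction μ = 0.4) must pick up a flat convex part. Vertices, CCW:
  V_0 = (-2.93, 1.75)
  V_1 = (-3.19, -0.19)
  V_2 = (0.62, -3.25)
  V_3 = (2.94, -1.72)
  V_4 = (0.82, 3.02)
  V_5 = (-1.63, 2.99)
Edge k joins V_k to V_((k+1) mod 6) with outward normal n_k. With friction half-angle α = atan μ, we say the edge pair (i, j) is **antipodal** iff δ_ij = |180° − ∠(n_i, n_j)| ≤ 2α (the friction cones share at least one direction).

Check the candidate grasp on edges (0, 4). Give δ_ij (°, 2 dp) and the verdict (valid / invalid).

α = atan 0.4 = 21.80°;  2α = 43.60°
edge 0: e_0 = (-0.26, -1.94);  n_0 = (-0.9911, +0.1328)
edge 4: e_4 = (-2.45, -0.03);  n_4 = (-0.0122, +0.9999)
∠(n_0, n_4) = 81.67°
δ = |180° − 81.67°| = 98.33°
98.33° > 2α = 43.60°  →  invalid

δ = 98.33°, invalid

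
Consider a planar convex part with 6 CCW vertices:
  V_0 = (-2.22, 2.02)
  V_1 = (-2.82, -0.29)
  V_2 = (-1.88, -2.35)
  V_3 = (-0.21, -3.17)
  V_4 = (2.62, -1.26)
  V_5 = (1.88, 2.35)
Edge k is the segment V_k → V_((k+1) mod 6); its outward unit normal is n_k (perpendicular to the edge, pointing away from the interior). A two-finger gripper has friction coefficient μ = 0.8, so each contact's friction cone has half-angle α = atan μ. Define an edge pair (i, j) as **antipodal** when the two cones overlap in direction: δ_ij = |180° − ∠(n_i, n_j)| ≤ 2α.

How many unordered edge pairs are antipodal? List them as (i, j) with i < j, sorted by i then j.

count = 7; pairs: (0,3), (0,4), (1,4), (1,5), (2,4), (2,5), (3,5)

α = atan 0.8 = 38.66°;  2α = 77.32°
n_0 = (-0.9679, +0.2514)
n_1 = (-0.9098, -0.4151)
n_2 = (-0.4408, -0.8976)
n_3 = (+0.5594, -0.8289)
n_4 = (+0.9796, +0.2008)
n_5 = (-0.0802, +0.9968)
  (0,1): δ = 140.91°  ·
  (0,2): δ = 101.59°  ·
  (0,3): δ = 41.42°  ✓
  (0,4): δ = 26.14°  ✓
  (0,5): δ = 109.16°  ·
  (1,2): δ = 140.68°  ·
  (1,3): δ = 80.51°  ·
  (1,4): δ = 12.94°  ✓
  (1,5): δ = 70.07°  ✓
  (2,3): δ = 119.83°  ·
  (2,4): δ = 52.26°  ✓
  (2,5): δ = 30.75°  ✓
  (3,4): δ = 112.43°  ·
  (3,5): δ = 29.41°  ✓
  (4,5): δ = 96.98°  ·
antipodal pairs: 7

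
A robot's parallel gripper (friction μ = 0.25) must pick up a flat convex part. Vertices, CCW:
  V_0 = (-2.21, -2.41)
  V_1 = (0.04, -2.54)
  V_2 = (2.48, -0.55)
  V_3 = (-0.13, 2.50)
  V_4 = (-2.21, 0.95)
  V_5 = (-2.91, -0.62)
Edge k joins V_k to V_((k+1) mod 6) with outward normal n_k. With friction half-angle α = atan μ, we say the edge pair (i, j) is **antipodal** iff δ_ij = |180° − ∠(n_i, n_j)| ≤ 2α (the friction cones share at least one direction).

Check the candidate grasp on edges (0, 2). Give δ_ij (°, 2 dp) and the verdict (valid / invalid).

δ = 46.14°, invalid

α = atan 0.25 = 14.04°;  2α = 28.07°
edge 0: e_0 = (+2.25, -0.13);  n_0 = (-0.0577, -0.9983)
edge 2: e_2 = (-2.61, +3.05);  n_2 = (+0.7598, +0.6502)
∠(n_0, n_2) = 133.86°
δ = |180° − 133.86°| = 46.14°
46.14° > 2α = 28.07°  →  invalid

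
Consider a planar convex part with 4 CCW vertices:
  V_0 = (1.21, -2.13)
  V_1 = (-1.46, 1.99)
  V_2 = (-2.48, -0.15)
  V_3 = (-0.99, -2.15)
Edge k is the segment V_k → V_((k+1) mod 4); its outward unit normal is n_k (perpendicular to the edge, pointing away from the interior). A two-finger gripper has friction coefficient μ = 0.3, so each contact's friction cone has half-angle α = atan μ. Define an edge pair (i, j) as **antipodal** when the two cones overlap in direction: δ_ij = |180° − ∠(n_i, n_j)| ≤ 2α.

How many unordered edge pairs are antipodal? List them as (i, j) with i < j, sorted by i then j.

count = 1; pairs: (0,2)

α = atan 0.3 = 16.70°;  2α = 33.40°
n_0 = (+0.8392, +0.5438)
n_1 = (-0.9027, +0.4303)
n_2 = (-0.8019, -0.5974)
n_3 = (+0.0091, -1.0000)
  (0,1): δ = 58.43°  ·
  (0,2): δ = 3.74°  ✓
  (0,3): δ = 57.58°  ·
  (1,2): δ = 117.83°  ·
  (1,3): δ = 64.00°  ·
  (2,3): δ = 126.17°  ·
antipodal pairs: 1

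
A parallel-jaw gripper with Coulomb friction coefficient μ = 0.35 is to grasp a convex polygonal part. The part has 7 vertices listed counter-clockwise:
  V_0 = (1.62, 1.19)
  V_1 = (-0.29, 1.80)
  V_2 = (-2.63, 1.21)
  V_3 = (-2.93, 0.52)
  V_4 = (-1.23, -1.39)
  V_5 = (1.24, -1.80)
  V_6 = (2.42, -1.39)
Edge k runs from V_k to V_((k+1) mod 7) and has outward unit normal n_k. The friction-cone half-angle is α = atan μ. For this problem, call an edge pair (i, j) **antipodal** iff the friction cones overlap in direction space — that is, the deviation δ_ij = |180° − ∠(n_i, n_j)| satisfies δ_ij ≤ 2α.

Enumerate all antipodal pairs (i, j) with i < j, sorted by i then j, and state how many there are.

α = atan 0.35 = 19.29°;  2α = 38.58°
n_0 = (+0.3042, +0.9526)
n_1 = (-0.2445, +0.9697)
n_2 = (-0.9171, +0.3987)
n_3 = (-0.7470, -0.6648)
n_4 = (-0.1638, -0.9865)
n_5 = (+0.3282, -0.9446)
n_6 = (+0.9551, +0.2962)
  (0,1): δ = 148.14°  ·
  (0,2): δ = 95.79°  ·
  (0,3): δ = 30.62°  ✓
  (0,4): δ = 8.29°  ✓
  (0,5): δ = 36.87°  ✓
  (0,6): δ = 124.94°  ·
  (1,2): δ = 127.65°  ·
  (1,3): δ = 62.48°  ·
  (1,4): δ = 23.58°  ✓
  (1,5): δ = 5.01°  ✓
  (1,6): δ = 93.08°  ·
  (2,3): δ = 114.83°  ·
  (2,4): δ = 75.93°  ·
  (2,5): δ = 47.34°  ·
  (2,6): δ = 40.73°  ·
  (3,4): δ = 141.10°  ·
  (3,5): δ = 112.51°  ·
  (3,6): δ = 24.44°  ✓
  (4,5): δ = 151.42°  ·
  (4,6): δ = 63.35°  ·
  (5,6): δ = 91.93°  ·
antipodal pairs: 6

count = 6; pairs: (0,3), (0,4), (0,5), (1,4), (1,5), (3,6)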